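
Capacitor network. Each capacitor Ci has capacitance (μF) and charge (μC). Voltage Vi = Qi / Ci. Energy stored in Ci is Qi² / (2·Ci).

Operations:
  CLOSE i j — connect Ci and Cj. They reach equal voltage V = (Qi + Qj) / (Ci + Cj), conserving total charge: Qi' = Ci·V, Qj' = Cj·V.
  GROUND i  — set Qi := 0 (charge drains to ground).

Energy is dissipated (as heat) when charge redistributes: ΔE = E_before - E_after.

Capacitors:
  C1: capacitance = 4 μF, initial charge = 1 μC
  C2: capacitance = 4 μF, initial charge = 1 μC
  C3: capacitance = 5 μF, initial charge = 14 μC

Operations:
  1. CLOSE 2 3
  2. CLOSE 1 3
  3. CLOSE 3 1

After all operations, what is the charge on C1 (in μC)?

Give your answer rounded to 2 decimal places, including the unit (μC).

Answer: 4.15 μC

Derivation:
Initial: C1(4μF, Q=1μC, V=0.25V), C2(4μF, Q=1μC, V=0.25V), C3(5μF, Q=14μC, V=2.80V)
Op 1: CLOSE 2-3: Q_total=15.00, C_total=9.00, V=1.67; Q2=6.67, Q3=8.33; dissipated=7.225
Op 2: CLOSE 1-3: Q_total=9.33, C_total=9.00, V=1.04; Q1=4.15, Q3=5.19; dissipated=2.230
Op 3: CLOSE 3-1: Q_total=9.33, C_total=9.00, V=1.04; Q3=5.19, Q1=4.15; dissipated=0.000
Final charges: Q1=4.15, Q2=6.67, Q3=5.19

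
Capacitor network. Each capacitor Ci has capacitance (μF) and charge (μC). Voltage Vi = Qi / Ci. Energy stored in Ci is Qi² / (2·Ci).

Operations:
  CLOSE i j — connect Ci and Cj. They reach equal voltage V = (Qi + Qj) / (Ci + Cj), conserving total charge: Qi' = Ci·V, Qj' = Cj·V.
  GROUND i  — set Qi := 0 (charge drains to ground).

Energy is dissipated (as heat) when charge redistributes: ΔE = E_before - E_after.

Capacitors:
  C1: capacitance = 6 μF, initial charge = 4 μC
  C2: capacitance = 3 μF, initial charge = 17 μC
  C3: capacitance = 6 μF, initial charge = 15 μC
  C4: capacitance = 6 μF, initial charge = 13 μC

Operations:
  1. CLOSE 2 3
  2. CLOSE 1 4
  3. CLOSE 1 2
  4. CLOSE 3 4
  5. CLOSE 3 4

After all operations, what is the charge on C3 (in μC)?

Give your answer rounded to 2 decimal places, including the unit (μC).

Answer: 14.92 μC

Derivation:
Initial: C1(6μF, Q=4μC, V=0.67V), C2(3μF, Q=17μC, V=5.67V), C3(6μF, Q=15μC, V=2.50V), C4(6μF, Q=13μC, V=2.17V)
Op 1: CLOSE 2-3: Q_total=32.00, C_total=9.00, V=3.56; Q2=10.67, Q3=21.33; dissipated=10.028
Op 2: CLOSE 1-4: Q_total=17.00, C_total=12.00, V=1.42; Q1=8.50, Q4=8.50; dissipated=3.375
Op 3: CLOSE 1-2: Q_total=19.17, C_total=9.00, V=2.13; Q1=12.78, Q2=6.39; dissipated=4.575
Op 4: CLOSE 3-4: Q_total=29.83, C_total=12.00, V=2.49; Q3=14.92, Q4=14.92; dissipated=6.862
Op 5: CLOSE 3-4: Q_total=29.83, C_total=12.00, V=2.49; Q3=14.92, Q4=14.92; dissipated=0.000
Final charges: Q1=12.78, Q2=6.39, Q3=14.92, Q4=14.92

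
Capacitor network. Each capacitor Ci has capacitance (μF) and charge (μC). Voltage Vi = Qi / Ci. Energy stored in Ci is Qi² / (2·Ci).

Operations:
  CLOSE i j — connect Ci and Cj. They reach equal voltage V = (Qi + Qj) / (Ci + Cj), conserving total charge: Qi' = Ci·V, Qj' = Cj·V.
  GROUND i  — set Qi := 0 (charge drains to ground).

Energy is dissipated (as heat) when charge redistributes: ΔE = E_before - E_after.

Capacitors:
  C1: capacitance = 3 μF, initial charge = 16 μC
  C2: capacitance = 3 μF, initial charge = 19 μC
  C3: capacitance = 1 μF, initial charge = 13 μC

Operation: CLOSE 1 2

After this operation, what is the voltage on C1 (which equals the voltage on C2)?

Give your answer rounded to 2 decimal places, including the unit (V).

Answer: 5.83 V

Derivation:
Initial: C1(3μF, Q=16μC, V=5.33V), C2(3μF, Q=19μC, V=6.33V), C3(1μF, Q=13μC, V=13.00V)
Op 1: CLOSE 1-2: Q_total=35.00, C_total=6.00, V=5.83; Q1=17.50, Q2=17.50; dissipated=0.750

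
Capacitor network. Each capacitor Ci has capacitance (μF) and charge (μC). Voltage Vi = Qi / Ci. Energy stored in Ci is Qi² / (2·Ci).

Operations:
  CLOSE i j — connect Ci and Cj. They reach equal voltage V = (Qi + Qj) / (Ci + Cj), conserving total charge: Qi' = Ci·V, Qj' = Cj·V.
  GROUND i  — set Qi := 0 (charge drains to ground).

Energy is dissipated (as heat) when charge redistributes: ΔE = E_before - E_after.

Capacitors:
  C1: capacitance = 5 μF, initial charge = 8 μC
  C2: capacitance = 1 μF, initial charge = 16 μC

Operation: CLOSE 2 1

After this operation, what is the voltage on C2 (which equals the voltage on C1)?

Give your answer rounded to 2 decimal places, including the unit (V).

Answer: 4.00 V

Derivation:
Initial: C1(5μF, Q=8μC, V=1.60V), C2(1μF, Q=16μC, V=16.00V)
Op 1: CLOSE 2-1: Q_total=24.00, C_total=6.00, V=4.00; Q2=4.00, Q1=20.00; dissipated=86.400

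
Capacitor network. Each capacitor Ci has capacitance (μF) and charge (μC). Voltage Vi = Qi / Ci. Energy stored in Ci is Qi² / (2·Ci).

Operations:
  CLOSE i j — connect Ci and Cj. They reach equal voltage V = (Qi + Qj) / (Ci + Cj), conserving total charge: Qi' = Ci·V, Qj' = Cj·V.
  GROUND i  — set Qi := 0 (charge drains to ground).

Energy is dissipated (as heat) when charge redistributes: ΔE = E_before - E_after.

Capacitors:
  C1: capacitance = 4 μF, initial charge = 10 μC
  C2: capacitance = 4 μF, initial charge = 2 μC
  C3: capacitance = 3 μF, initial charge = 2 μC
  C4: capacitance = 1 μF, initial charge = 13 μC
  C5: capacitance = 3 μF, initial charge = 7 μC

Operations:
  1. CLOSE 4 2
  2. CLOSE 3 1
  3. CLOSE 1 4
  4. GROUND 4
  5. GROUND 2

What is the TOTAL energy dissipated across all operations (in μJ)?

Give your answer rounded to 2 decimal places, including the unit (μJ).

Answer: 85.99 μJ

Derivation:
Initial: C1(4μF, Q=10μC, V=2.50V), C2(4μF, Q=2μC, V=0.50V), C3(3μF, Q=2μC, V=0.67V), C4(1μF, Q=13μC, V=13.00V), C5(3μF, Q=7μC, V=2.33V)
Op 1: CLOSE 4-2: Q_total=15.00, C_total=5.00, V=3.00; Q4=3.00, Q2=12.00; dissipated=62.500
Op 2: CLOSE 3-1: Q_total=12.00, C_total=7.00, V=1.71; Q3=5.14, Q1=6.86; dissipated=2.881
Op 3: CLOSE 1-4: Q_total=9.86, C_total=5.00, V=1.97; Q1=7.89, Q4=1.97; dissipated=0.661
Op 4: GROUND 4: Q4=0; energy lost=1.943
Op 5: GROUND 2: Q2=0; energy lost=18.000
Total dissipated: 85.985 μJ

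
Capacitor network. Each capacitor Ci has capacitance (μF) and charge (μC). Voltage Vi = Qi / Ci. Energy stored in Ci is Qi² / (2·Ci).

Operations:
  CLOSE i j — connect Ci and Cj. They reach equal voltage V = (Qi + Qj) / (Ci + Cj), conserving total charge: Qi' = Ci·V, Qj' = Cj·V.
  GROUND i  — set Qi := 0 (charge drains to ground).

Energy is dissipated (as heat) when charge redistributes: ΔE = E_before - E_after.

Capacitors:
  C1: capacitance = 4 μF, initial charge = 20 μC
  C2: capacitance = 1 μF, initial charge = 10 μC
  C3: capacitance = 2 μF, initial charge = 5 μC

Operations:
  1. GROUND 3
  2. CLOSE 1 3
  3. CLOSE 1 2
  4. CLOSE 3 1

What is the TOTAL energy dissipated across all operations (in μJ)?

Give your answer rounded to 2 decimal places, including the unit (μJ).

Answer: 41.88 μJ

Derivation:
Initial: C1(4μF, Q=20μC, V=5.00V), C2(1μF, Q=10μC, V=10.00V), C3(2μF, Q=5μC, V=2.50V)
Op 1: GROUND 3: Q3=0; energy lost=6.250
Op 2: CLOSE 1-3: Q_total=20.00, C_total=6.00, V=3.33; Q1=13.33, Q3=6.67; dissipated=16.667
Op 3: CLOSE 1-2: Q_total=23.33, C_total=5.00, V=4.67; Q1=18.67, Q2=4.67; dissipated=17.778
Op 4: CLOSE 3-1: Q_total=25.33, C_total=6.00, V=4.22; Q3=8.44, Q1=16.89; dissipated=1.185
Total dissipated: 41.880 μJ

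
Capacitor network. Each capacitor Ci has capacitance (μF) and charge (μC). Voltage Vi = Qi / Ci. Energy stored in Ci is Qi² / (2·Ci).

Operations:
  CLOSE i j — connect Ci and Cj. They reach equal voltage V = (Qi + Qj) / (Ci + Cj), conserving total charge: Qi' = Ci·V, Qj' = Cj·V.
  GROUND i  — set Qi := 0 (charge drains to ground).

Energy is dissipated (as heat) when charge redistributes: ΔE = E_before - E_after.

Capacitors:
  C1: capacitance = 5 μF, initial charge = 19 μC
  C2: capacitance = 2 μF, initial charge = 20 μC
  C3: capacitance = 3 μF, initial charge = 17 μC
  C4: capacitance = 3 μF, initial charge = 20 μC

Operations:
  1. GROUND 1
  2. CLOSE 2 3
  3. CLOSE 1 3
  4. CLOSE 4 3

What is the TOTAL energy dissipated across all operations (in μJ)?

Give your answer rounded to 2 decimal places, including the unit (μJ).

Initial: C1(5μF, Q=19μC, V=3.80V), C2(2μF, Q=20μC, V=10.00V), C3(3μF, Q=17μC, V=5.67V), C4(3μF, Q=20μC, V=6.67V)
Op 1: GROUND 1: Q1=0; energy lost=36.100
Op 2: CLOSE 2-3: Q_total=37.00, C_total=5.00, V=7.40; Q2=14.80, Q3=22.20; dissipated=11.267
Op 3: CLOSE 1-3: Q_total=22.20, C_total=8.00, V=2.77; Q1=13.88, Q3=8.32; dissipated=51.337
Op 4: CLOSE 4-3: Q_total=28.32, C_total=6.00, V=4.72; Q4=14.16, Q3=14.16; dissipated=11.359
Total dissipated: 110.063 μJ

Answer: 110.06 μJ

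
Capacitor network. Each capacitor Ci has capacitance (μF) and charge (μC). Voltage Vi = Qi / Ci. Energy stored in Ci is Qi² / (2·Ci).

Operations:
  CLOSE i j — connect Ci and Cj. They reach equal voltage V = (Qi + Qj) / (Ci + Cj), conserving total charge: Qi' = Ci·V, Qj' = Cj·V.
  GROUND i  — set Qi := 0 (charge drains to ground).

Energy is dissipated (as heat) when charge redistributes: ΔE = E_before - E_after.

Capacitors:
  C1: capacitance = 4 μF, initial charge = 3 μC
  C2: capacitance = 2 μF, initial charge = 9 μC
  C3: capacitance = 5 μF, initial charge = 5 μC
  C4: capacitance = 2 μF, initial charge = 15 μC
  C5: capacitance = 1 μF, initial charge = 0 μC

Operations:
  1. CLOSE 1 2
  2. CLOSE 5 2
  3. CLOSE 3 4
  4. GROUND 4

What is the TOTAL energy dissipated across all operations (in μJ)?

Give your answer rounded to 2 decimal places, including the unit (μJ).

Initial: C1(4μF, Q=3μC, V=0.75V), C2(2μF, Q=9μC, V=4.50V), C3(5μF, Q=5μC, V=1.00V), C4(2μF, Q=15μC, V=7.50V), C5(1μF, Q=0μC, V=0.00V)
Op 1: CLOSE 1-2: Q_total=12.00, C_total=6.00, V=2.00; Q1=8.00, Q2=4.00; dissipated=9.375
Op 2: CLOSE 5-2: Q_total=4.00, C_total=3.00, V=1.33; Q5=1.33, Q2=2.67; dissipated=1.333
Op 3: CLOSE 3-4: Q_total=20.00, C_total=7.00, V=2.86; Q3=14.29, Q4=5.71; dissipated=30.179
Op 4: GROUND 4: Q4=0; energy lost=8.163
Total dissipated: 49.050 μJ

Answer: 49.05 μJ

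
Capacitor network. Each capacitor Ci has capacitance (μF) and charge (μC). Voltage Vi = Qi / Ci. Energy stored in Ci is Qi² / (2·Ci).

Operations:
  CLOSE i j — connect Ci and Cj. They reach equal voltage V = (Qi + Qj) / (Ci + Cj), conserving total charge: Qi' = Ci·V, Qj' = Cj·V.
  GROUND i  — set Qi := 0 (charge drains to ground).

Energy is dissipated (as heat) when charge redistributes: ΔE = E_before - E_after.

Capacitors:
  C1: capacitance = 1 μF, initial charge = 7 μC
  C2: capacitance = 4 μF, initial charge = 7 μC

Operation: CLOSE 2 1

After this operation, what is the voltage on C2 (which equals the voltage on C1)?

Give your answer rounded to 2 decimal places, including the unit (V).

Initial: C1(1μF, Q=7μC, V=7.00V), C2(4μF, Q=7μC, V=1.75V)
Op 1: CLOSE 2-1: Q_total=14.00, C_total=5.00, V=2.80; Q2=11.20, Q1=2.80; dissipated=11.025

Answer: 2.80 V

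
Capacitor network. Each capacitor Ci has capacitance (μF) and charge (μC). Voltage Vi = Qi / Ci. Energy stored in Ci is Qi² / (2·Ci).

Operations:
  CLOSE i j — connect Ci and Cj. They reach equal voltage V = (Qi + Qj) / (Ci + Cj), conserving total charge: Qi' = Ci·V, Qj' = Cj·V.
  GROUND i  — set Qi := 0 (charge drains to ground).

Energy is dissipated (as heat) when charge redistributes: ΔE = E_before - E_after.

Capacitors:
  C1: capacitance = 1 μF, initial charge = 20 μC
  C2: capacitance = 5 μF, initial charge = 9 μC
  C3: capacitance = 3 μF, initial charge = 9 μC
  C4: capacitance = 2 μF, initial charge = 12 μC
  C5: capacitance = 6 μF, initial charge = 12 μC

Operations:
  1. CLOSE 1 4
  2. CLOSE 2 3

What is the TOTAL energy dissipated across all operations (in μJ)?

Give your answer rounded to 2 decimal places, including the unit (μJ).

Initial: C1(1μF, Q=20μC, V=20.00V), C2(5μF, Q=9μC, V=1.80V), C3(3μF, Q=9μC, V=3.00V), C4(2μF, Q=12μC, V=6.00V), C5(6μF, Q=12μC, V=2.00V)
Op 1: CLOSE 1-4: Q_total=32.00, C_total=3.00, V=10.67; Q1=10.67, Q4=21.33; dissipated=65.333
Op 2: CLOSE 2-3: Q_total=18.00, C_total=8.00, V=2.25; Q2=11.25, Q3=6.75; dissipated=1.350
Total dissipated: 66.683 μJ

Answer: 66.68 μJ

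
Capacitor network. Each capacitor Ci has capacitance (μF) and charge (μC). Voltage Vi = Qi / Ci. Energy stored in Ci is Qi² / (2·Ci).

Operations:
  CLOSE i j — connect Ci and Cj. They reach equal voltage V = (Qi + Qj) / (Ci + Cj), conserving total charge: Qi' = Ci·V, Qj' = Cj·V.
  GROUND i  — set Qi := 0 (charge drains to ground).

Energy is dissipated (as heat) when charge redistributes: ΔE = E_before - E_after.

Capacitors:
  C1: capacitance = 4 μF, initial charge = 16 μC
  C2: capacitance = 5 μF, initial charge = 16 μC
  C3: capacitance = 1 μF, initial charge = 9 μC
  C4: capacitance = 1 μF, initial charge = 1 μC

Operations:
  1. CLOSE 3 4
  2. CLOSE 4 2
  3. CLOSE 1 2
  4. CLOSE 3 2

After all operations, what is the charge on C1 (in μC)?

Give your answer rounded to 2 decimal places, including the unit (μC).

Answer: 14.89 μC

Derivation:
Initial: C1(4μF, Q=16μC, V=4.00V), C2(5μF, Q=16μC, V=3.20V), C3(1μF, Q=9μC, V=9.00V), C4(1μF, Q=1μC, V=1.00V)
Op 1: CLOSE 3-4: Q_total=10.00, C_total=2.00, V=5.00; Q3=5.00, Q4=5.00; dissipated=16.000
Op 2: CLOSE 4-2: Q_total=21.00, C_total=6.00, V=3.50; Q4=3.50, Q2=17.50; dissipated=1.350
Op 3: CLOSE 1-2: Q_total=33.50, C_total=9.00, V=3.72; Q1=14.89, Q2=18.61; dissipated=0.278
Op 4: CLOSE 3-2: Q_total=23.61, C_total=6.00, V=3.94; Q3=3.94, Q2=19.68; dissipated=0.680
Final charges: Q1=14.89, Q2=19.68, Q3=3.94, Q4=3.50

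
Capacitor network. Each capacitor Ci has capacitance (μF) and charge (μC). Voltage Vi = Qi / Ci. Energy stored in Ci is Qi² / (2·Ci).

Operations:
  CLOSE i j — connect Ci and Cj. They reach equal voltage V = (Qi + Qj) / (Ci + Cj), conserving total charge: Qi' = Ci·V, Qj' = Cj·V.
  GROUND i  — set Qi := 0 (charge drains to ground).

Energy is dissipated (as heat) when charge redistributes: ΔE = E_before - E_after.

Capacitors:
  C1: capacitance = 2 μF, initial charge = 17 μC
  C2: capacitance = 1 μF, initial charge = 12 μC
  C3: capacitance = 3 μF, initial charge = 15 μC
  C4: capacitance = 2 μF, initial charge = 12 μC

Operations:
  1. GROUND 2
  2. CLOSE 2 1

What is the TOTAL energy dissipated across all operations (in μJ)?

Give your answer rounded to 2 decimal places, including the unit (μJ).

Initial: C1(2μF, Q=17μC, V=8.50V), C2(1μF, Q=12μC, V=12.00V), C3(3μF, Q=15μC, V=5.00V), C4(2μF, Q=12μC, V=6.00V)
Op 1: GROUND 2: Q2=0; energy lost=72.000
Op 2: CLOSE 2-1: Q_total=17.00, C_total=3.00, V=5.67; Q2=5.67, Q1=11.33; dissipated=24.083
Total dissipated: 96.083 μJ

Answer: 96.08 μJ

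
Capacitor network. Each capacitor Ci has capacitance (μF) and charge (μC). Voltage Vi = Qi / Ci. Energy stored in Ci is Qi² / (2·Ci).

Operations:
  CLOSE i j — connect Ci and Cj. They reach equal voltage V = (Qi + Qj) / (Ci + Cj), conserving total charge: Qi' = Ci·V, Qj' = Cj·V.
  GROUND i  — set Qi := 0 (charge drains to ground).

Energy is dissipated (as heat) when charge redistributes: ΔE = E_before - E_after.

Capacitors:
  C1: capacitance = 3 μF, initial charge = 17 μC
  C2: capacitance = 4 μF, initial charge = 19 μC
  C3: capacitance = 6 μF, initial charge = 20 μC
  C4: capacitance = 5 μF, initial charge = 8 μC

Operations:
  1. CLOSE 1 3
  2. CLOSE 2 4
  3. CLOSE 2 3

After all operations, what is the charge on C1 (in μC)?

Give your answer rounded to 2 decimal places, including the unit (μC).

Answer: 12.33 μC

Derivation:
Initial: C1(3μF, Q=17μC, V=5.67V), C2(4μF, Q=19μC, V=4.75V), C3(6μF, Q=20μC, V=3.33V), C4(5μF, Q=8μC, V=1.60V)
Op 1: CLOSE 1-3: Q_total=37.00, C_total=9.00, V=4.11; Q1=12.33, Q3=24.67; dissipated=5.444
Op 2: CLOSE 2-4: Q_total=27.00, C_total=9.00, V=3.00; Q2=12.00, Q4=15.00; dissipated=11.025
Op 3: CLOSE 2-3: Q_total=36.67, C_total=10.00, V=3.67; Q2=14.67, Q3=22.00; dissipated=1.481
Final charges: Q1=12.33, Q2=14.67, Q3=22.00, Q4=15.00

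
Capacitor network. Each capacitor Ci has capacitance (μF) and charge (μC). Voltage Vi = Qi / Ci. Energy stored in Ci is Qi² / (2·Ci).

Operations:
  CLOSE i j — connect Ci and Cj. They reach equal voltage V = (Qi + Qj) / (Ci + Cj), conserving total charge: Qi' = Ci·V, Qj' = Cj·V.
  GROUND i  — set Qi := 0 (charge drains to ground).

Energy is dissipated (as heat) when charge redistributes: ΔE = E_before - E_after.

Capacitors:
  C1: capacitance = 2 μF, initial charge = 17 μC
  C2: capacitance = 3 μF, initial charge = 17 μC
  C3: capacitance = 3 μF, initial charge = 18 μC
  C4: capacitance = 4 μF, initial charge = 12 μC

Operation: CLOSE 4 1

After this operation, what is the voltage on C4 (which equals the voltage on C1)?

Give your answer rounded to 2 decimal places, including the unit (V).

Initial: C1(2μF, Q=17μC, V=8.50V), C2(3μF, Q=17μC, V=5.67V), C3(3μF, Q=18μC, V=6.00V), C4(4μF, Q=12μC, V=3.00V)
Op 1: CLOSE 4-1: Q_total=29.00, C_total=6.00, V=4.83; Q4=19.33, Q1=9.67; dissipated=20.167

Answer: 4.83 V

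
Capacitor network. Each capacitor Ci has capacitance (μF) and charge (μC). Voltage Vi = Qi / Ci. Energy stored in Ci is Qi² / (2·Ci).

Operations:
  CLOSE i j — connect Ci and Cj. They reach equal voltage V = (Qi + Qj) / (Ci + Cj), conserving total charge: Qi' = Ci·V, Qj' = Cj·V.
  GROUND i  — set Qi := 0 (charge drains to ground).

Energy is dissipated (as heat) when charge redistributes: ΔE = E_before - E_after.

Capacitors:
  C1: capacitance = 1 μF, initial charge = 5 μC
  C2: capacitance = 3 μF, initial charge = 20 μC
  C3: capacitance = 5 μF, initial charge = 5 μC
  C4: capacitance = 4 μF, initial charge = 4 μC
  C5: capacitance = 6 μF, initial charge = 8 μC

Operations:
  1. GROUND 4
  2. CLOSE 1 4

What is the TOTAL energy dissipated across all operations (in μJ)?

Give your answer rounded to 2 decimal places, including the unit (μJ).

Initial: C1(1μF, Q=5μC, V=5.00V), C2(3μF, Q=20μC, V=6.67V), C3(5μF, Q=5μC, V=1.00V), C4(4μF, Q=4μC, V=1.00V), C5(6μF, Q=8μC, V=1.33V)
Op 1: GROUND 4: Q4=0; energy lost=2.000
Op 2: CLOSE 1-4: Q_total=5.00, C_total=5.00, V=1.00; Q1=1.00, Q4=4.00; dissipated=10.000
Total dissipated: 12.000 μJ

Answer: 12.00 μJ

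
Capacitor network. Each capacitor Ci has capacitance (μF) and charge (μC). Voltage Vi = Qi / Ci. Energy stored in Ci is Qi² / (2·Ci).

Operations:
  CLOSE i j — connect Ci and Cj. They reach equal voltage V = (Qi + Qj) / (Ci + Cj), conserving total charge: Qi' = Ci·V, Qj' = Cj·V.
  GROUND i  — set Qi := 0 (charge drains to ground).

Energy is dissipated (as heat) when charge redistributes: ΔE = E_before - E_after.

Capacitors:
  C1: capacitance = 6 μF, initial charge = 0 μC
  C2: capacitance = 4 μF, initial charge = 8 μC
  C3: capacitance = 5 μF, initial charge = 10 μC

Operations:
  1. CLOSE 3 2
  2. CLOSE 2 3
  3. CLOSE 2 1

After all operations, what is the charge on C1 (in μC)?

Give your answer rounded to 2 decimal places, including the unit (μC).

Answer: 4.80 μC

Derivation:
Initial: C1(6μF, Q=0μC, V=0.00V), C2(4μF, Q=8μC, V=2.00V), C3(5μF, Q=10μC, V=2.00V)
Op 1: CLOSE 3-2: Q_total=18.00, C_total=9.00, V=2.00; Q3=10.00, Q2=8.00; dissipated=0.000
Op 2: CLOSE 2-3: Q_total=18.00, C_total=9.00, V=2.00; Q2=8.00, Q3=10.00; dissipated=0.000
Op 3: CLOSE 2-1: Q_total=8.00, C_total=10.00, V=0.80; Q2=3.20, Q1=4.80; dissipated=4.800
Final charges: Q1=4.80, Q2=3.20, Q3=10.00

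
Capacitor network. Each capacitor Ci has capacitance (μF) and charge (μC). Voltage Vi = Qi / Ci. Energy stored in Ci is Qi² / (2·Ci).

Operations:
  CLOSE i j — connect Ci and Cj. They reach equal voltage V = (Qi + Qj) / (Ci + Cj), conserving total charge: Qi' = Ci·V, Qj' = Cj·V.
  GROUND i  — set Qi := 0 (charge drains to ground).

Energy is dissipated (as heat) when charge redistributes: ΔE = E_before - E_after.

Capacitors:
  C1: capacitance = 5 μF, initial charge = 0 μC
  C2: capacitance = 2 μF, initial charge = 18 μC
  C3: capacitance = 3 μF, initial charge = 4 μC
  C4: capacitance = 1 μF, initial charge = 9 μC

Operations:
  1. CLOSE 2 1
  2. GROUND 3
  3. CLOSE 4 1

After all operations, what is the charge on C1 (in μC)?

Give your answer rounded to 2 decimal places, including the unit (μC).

Initial: C1(5μF, Q=0μC, V=0.00V), C2(2μF, Q=18μC, V=9.00V), C3(3μF, Q=4μC, V=1.33V), C4(1μF, Q=9μC, V=9.00V)
Op 1: CLOSE 2-1: Q_total=18.00, C_total=7.00, V=2.57; Q2=5.14, Q1=12.86; dissipated=57.857
Op 2: GROUND 3: Q3=0; energy lost=2.667
Op 3: CLOSE 4-1: Q_total=21.86, C_total=6.00, V=3.64; Q4=3.64, Q1=18.21; dissipated=17.219
Final charges: Q1=18.21, Q2=5.14, Q3=0.00, Q4=3.64

Answer: 18.21 μC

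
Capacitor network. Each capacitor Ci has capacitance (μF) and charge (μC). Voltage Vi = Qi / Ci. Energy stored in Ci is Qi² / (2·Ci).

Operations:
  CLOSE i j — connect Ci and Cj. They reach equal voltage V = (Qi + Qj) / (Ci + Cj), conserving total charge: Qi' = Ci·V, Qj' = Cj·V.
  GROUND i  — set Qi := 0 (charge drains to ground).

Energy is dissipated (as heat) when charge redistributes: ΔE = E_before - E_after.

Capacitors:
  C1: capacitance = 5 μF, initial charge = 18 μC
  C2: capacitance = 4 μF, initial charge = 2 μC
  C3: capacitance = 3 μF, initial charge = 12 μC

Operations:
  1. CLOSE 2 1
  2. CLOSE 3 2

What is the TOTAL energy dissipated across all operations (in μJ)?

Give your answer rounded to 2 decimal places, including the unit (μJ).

Answer: 13.39 μJ

Derivation:
Initial: C1(5μF, Q=18μC, V=3.60V), C2(4μF, Q=2μC, V=0.50V), C3(3μF, Q=12μC, V=4.00V)
Op 1: CLOSE 2-1: Q_total=20.00, C_total=9.00, V=2.22; Q2=8.89, Q1=11.11; dissipated=10.678
Op 2: CLOSE 3-2: Q_total=20.89, C_total=7.00, V=2.98; Q3=8.95, Q2=11.94; dissipated=2.709
Total dissipated: 13.387 μJ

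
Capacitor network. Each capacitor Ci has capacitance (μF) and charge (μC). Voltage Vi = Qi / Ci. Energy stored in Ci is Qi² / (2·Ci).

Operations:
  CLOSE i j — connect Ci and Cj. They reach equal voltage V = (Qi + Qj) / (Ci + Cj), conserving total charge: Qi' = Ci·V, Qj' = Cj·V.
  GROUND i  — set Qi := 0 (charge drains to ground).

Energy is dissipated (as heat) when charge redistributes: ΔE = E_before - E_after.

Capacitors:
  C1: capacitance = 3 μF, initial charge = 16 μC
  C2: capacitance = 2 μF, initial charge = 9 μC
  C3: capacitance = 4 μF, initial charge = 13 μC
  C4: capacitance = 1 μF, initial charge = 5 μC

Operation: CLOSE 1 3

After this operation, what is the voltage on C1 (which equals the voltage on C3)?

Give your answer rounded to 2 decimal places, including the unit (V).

Answer: 4.14 V

Derivation:
Initial: C1(3μF, Q=16μC, V=5.33V), C2(2μF, Q=9μC, V=4.50V), C3(4μF, Q=13μC, V=3.25V), C4(1μF, Q=5μC, V=5.00V)
Op 1: CLOSE 1-3: Q_total=29.00, C_total=7.00, V=4.14; Q1=12.43, Q3=16.57; dissipated=3.720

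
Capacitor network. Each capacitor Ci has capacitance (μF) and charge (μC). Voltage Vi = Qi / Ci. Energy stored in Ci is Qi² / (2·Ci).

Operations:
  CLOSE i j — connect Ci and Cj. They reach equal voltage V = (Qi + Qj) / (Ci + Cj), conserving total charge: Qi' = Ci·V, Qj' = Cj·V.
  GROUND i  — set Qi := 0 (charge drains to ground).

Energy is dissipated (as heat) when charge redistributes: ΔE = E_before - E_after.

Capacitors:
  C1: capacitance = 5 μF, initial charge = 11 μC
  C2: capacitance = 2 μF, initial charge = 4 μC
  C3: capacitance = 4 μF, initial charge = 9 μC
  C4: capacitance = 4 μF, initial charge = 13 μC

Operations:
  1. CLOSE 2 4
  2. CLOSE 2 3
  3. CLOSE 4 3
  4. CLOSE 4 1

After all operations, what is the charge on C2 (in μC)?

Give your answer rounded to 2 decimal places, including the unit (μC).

Answer: 4.89 μC

Derivation:
Initial: C1(5μF, Q=11μC, V=2.20V), C2(2μF, Q=4μC, V=2.00V), C3(4μF, Q=9μC, V=2.25V), C4(4μF, Q=13μC, V=3.25V)
Op 1: CLOSE 2-4: Q_total=17.00, C_total=6.00, V=2.83; Q2=5.67, Q4=11.33; dissipated=1.042
Op 2: CLOSE 2-3: Q_total=14.67, C_total=6.00, V=2.44; Q2=4.89, Q3=9.78; dissipated=0.227
Op 3: CLOSE 4-3: Q_total=21.11, C_total=8.00, V=2.64; Q4=10.56, Q3=10.56; dissipated=0.151
Op 4: CLOSE 4-1: Q_total=21.56, C_total=9.00, V=2.40; Q4=9.58, Q1=11.98; dissipated=0.214
Final charges: Q1=11.98, Q2=4.89, Q3=10.56, Q4=9.58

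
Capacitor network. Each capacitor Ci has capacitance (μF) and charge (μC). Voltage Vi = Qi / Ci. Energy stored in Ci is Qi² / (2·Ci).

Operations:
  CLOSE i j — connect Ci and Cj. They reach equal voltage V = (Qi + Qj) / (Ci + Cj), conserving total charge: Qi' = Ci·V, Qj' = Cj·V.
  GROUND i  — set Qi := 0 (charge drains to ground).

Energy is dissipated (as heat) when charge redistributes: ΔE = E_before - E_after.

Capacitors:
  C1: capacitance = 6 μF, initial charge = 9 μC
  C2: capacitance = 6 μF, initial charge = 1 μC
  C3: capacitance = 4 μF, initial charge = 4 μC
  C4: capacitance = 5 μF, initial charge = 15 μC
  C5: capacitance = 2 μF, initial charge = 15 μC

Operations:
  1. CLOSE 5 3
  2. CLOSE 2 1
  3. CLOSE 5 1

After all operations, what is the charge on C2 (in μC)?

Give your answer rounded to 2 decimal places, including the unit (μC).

Initial: C1(6μF, Q=9μC, V=1.50V), C2(6μF, Q=1μC, V=0.17V), C3(4μF, Q=4μC, V=1.00V), C4(5μF, Q=15μC, V=3.00V), C5(2μF, Q=15μC, V=7.50V)
Op 1: CLOSE 5-3: Q_total=19.00, C_total=6.00, V=3.17; Q5=6.33, Q3=12.67; dissipated=28.167
Op 2: CLOSE 2-1: Q_total=10.00, C_total=12.00, V=0.83; Q2=5.00, Q1=5.00; dissipated=2.667
Op 3: CLOSE 5-1: Q_total=11.33, C_total=8.00, V=1.42; Q5=2.83, Q1=8.50; dissipated=4.083
Final charges: Q1=8.50, Q2=5.00, Q3=12.67, Q4=15.00, Q5=2.83

Answer: 5.00 μC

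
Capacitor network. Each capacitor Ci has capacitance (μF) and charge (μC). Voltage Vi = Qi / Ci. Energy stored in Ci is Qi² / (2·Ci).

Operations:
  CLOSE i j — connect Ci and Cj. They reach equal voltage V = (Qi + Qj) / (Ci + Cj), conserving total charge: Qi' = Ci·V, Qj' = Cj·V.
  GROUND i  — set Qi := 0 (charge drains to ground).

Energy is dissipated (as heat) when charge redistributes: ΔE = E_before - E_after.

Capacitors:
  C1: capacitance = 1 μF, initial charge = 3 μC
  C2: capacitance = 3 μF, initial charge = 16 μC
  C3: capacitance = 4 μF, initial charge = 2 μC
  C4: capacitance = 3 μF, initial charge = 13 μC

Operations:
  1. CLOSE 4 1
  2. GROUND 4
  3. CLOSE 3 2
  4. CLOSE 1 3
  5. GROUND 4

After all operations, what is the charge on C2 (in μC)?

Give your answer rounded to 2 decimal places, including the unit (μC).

Initial: C1(1μF, Q=3μC, V=3.00V), C2(3μF, Q=16μC, V=5.33V), C3(4μF, Q=2μC, V=0.50V), C4(3μF, Q=13μC, V=4.33V)
Op 1: CLOSE 4-1: Q_total=16.00, C_total=4.00, V=4.00; Q4=12.00, Q1=4.00; dissipated=0.667
Op 2: GROUND 4: Q4=0; energy lost=24.000
Op 3: CLOSE 3-2: Q_total=18.00, C_total=7.00, V=2.57; Q3=10.29, Q2=7.71; dissipated=20.024
Op 4: CLOSE 1-3: Q_total=14.29, C_total=5.00, V=2.86; Q1=2.86, Q3=11.43; dissipated=0.816
Op 5: GROUND 4: Q4=0; energy lost=0.000
Final charges: Q1=2.86, Q2=7.71, Q3=11.43, Q4=0.00

Answer: 7.71 μC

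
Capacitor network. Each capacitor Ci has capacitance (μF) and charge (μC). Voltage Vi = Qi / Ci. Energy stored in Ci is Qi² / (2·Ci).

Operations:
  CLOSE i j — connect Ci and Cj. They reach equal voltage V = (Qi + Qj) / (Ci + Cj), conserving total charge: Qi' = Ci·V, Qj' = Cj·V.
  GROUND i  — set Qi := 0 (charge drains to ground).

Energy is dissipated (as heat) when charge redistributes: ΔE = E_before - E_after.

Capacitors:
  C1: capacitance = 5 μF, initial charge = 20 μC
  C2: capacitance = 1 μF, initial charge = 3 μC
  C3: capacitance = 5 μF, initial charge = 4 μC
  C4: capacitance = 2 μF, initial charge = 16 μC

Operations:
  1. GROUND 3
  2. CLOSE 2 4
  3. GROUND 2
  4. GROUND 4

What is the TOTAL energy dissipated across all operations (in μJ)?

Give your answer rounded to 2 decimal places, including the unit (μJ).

Initial: C1(5μF, Q=20μC, V=4.00V), C2(1μF, Q=3μC, V=3.00V), C3(5μF, Q=4μC, V=0.80V), C4(2μF, Q=16μC, V=8.00V)
Op 1: GROUND 3: Q3=0; energy lost=1.600
Op 2: CLOSE 2-4: Q_total=19.00, C_total=3.00, V=6.33; Q2=6.33, Q4=12.67; dissipated=8.333
Op 3: GROUND 2: Q2=0; energy lost=20.056
Op 4: GROUND 4: Q4=0; energy lost=40.111
Total dissipated: 70.100 μJ

Answer: 70.10 μJ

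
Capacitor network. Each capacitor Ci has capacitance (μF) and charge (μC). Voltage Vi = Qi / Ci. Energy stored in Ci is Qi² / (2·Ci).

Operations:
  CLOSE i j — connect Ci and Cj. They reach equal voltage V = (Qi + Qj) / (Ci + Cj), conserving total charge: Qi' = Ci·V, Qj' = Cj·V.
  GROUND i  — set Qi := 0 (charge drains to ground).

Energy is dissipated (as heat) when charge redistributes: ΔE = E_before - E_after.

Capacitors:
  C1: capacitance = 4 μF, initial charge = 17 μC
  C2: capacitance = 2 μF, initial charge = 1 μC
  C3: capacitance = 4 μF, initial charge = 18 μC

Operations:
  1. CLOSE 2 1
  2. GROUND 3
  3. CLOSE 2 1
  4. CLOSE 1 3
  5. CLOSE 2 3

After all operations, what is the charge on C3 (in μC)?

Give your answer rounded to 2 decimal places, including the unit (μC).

Answer: 8.00 μC

Derivation:
Initial: C1(4μF, Q=17μC, V=4.25V), C2(2μF, Q=1μC, V=0.50V), C3(4μF, Q=18μC, V=4.50V)
Op 1: CLOSE 2-1: Q_total=18.00, C_total=6.00, V=3.00; Q2=6.00, Q1=12.00; dissipated=9.375
Op 2: GROUND 3: Q3=0; energy lost=40.500
Op 3: CLOSE 2-1: Q_total=18.00, C_total=6.00, V=3.00; Q2=6.00, Q1=12.00; dissipated=0.000
Op 4: CLOSE 1-3: Q_total=12.00, C_total=8.00, V=1.50; Q1=6.00, Q3=6.00; dissipated=9.000
Op 5: CLOSE 2-3: Q_total=12.00, C_total=6.00, V=2.00; Q2=4.00, Q3=8.00; dissipated=1.500
Final charges: Q1=6.00, Q2=4.00, Q3=8.00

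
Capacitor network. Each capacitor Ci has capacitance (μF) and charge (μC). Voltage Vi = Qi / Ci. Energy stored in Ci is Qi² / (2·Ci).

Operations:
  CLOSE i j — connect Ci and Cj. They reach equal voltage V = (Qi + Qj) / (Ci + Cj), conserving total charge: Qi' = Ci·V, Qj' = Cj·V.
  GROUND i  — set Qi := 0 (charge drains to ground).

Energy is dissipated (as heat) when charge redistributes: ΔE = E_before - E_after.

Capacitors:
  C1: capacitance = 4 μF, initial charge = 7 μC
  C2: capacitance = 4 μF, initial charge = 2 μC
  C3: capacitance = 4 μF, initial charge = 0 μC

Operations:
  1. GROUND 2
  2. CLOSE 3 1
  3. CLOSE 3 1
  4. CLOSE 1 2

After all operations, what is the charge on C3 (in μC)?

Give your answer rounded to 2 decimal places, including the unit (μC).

Answer: 3.50 μC

Derivation:
Initial: C1(4μF, Q=7μC, V=1.75V), C2(4μF, Q=2μC, V=0.50V), C3(4μF, Q=0μC, V=0.00V)
Op 1: GROUND 2: Q2=0; energy lost=0.500
Op 2: CLOSE 3-1: Q_total=7.00, C_total=8.00, V=0.88; Q3=3.50, Q1=3.50; dissipated=3.062
Op 3: CLOSE 3-1: Q_total=7.00, C_total=8.00, V=0.88; Q3=3.50, Q1=3.50; dissipated=0.000
Op 4: CLOSE 1-2: Q_total=3.50, C_total=8.00, V=0.44; Q1=1.75, Q2=1.75; dissipated=0.766
Final charges: Q1=1.75, Q2=1.75, Q3=3.50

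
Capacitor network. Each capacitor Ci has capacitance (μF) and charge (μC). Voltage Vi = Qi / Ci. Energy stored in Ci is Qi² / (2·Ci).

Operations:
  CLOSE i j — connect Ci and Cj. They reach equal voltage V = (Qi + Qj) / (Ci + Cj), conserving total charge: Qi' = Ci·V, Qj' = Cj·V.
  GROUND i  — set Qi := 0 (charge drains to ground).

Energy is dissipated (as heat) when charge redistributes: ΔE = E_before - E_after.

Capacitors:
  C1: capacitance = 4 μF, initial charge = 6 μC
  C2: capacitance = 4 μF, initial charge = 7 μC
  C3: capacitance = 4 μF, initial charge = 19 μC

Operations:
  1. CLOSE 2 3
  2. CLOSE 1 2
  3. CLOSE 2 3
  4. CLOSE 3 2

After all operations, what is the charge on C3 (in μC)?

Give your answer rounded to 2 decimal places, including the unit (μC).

Initial: C1(4μF, Q=6μC, V=1.50V), C2(4μF, Q=7μC, V=1.75V), C3(4μF, Q=19μC, V=4.75V)
Op 1: CLOSE 2-3: Q_total=26.00, C_total=8.00, V=3.25; Q2=13.00, Q3=13.00; dissipated=9.000
Op 2: CLOSE 1-2: Q_total=19.00, C_total=8.00, V=2.38; Q1=9.50, Q2=9.50; dissipated=3.062
Op 3: CLOSE 2-3: Q_total=22.50, C_total=8.00, V=2.81; Q2=11.25, Q3=11.25; dissipated=0.766
Op 4: CLOSE 3-2: Q_total=22.50, C_total=8.00, V=2.81; Q3=11.25, Q2=11.25; dissipated=0.000
Final charges: Q1=9.50, Q2=11.25, Q3=11.25

Answer: 11.25 μC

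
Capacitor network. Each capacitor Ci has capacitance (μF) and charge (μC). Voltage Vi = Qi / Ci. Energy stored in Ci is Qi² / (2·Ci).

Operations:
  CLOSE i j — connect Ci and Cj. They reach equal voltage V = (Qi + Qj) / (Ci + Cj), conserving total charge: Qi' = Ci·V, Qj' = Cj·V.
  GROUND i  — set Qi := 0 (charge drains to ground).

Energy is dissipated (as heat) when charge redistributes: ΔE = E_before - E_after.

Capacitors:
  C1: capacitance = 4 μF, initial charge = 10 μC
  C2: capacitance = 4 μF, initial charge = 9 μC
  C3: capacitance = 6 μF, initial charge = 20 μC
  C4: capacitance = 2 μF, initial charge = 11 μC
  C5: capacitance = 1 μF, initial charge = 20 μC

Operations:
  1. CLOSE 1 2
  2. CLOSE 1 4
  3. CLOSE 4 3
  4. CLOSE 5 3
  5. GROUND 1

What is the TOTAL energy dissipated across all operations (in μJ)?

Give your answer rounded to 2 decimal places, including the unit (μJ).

Initial: C1(4μF, Q=10μC, V=2.50V), C2(4μF, Q=9μC, V=2.25V), C3(6μF, Q=20μC, V=3.33V), C4(2μF, Q=11μC, V=5.50V), C5(1μF, Q=20μC, V=20.00V)
Op 1: CLOSE 1-2: Q_total=19.00, C_total=8.00, V=2.38; Q1=9.50, Q2=9.50; dissipated=0.062
Op 2: CLOSE 1-4: Q_total=20.50, C_total=6.00, V=3.42; Q1=13.67, Q4=6.83; dissipated=6.510
Op 3: CLOSE 4-3: Q_total=26.83, C_total=8.00, V=3.35; Q4=6.71, Q3=20.12; dissipated=0.005
Op 4: CLOSE 5-3: Q_total=40.12, C_total=7.00, V=5.73; Q5=5.73, Q3=34.39; dissipated=118.750
Op 5: GROUND 1: Q1=0; energy lost=23.347
Total dissipated: 148.676 μJ

Answer: 148.68 μJ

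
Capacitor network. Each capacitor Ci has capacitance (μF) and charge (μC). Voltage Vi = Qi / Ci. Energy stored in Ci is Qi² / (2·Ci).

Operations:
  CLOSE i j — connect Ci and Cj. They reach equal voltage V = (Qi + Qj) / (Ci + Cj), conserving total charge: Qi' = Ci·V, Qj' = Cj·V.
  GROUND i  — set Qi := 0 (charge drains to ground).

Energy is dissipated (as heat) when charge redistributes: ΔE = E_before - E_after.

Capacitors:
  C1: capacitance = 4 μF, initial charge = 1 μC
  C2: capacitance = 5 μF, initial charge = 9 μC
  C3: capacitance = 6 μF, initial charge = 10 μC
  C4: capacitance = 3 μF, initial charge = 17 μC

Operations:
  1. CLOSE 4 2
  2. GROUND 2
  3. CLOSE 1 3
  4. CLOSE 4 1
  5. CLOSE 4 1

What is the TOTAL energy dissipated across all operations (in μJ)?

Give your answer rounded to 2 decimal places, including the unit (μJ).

Answer: 46.79 μJ

Derivation:
Initial: C1(4μF, Q=1μC, V=0.25V), C2(5μF, Q=9μC, V=1.80V), C3(6μF, Q=10μC, V=1.67V), C4(3μF, Q=17μC, V=5.67V)
Op 1: CLOSE 4-2: Q_total=26.00, C_total=8.00, V=3.25; Q4=9.75, Q2=16.25; dissipated=14.017
Op 2: GROUND 2: Q2=0; energy lost=26.406
Op 3: CLOSE 1-3: Q_total=11.00, C_total=10.00, V=1.10; Q1=4.40, Q3=6.60; dissipated=2.408
Op 4: CLOSE 4-1: Q_total=14.15, C_total=7.00, V=2.02; Q4=6.06, Q1=8.09; dissipated=3.962
Op 5: CLOSE 4-1: Q_total=14.15, C_total=7.00, V=2.02; Q4=6.06, Q1=8.09; dissipated=0.000
Total dissipated: 46.793 μJ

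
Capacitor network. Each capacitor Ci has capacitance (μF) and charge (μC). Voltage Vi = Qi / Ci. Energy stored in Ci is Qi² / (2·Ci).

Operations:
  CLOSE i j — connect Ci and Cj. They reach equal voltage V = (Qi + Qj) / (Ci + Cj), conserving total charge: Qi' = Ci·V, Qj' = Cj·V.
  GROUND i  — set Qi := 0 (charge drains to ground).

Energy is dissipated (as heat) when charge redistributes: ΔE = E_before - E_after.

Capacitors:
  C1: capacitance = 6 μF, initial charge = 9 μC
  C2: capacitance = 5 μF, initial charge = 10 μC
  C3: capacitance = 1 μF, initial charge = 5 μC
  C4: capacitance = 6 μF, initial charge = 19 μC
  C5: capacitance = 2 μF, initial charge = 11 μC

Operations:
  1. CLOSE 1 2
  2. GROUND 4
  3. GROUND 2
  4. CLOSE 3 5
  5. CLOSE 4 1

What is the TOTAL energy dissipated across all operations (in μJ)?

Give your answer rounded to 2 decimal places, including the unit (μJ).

Initial: C1(6μF, Q=9μC, V=1.50V), C2(5μF, Q=10μC, V=2.00V), C3(1μF, Q=5μC, V=5.00V), C4(6μF, Q=19μC, V=3.17V), C5(2μF, Q=11μC, V=5.50V)
Op 1: CLOSE 1-2: Q_total=19.00, C_total=11.00, V=1.73; Q1=10.36, Q2=8.64; dissipated=0.341
Op 2: GROUND 4: Q4=0; energy lost=30.083
Op 3: GROUND 2: Q2=0; energy lost=7.459
Op 4: CLOSE 3-5: Q_total=16.00, C_total=3.00, V=5.33; Q3=5.33, Q5=10.67; dissipated=0.083
Op 5: CLOSE 4-1: Q_total=10.36, C_total=12.00, V=0.86; Q4=5.18, Q1=5.18; dissipated=4.475
Total dissipated: 42.441 μJ

Answer: 42.44 μJ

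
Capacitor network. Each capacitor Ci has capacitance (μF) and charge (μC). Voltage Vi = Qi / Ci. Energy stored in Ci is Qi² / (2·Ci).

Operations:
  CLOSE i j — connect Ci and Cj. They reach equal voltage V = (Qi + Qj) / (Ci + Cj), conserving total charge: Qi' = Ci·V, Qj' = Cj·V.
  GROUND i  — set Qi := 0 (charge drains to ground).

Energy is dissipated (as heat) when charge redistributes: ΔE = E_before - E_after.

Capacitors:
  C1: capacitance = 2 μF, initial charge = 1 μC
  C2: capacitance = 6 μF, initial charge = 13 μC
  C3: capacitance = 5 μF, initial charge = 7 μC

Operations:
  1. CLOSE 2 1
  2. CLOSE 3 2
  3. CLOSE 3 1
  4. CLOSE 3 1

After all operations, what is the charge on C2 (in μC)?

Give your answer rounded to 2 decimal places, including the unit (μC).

Initial: C1(2μF, Q=1μC, V=0.50V), C2(6μF, Q=13μC, V=2.17V), C3(5μF, Q=7μC, V=1.40V)
Op 1: CLOSE 2-1: Q_total=14.00, C_total=8.00, V=1.75; Q2=10.50, Q1=3.50; dissipated=2.083
Op 2: CLOSE 3-2: Q_total=17.50, C_total=11.00, V=1.59; Q3=7.95, Q2=9.55; dissipated=0.167
Op 3: CLOSE 3-1: Q_total=11.45, C_total=7.00, V=1.64; Q3=8.18, Q1=3.27; dissipated=0.018
Op 4: CLOSE 3-1: Q_total=11.45, C_total=7.00, V=1.64; Q3=8.18, Q1=3.27; dissipated=0.000
Final charges: Q1=3.27, Q2=9.55, Q3=8.18

Answer: 9.55 μC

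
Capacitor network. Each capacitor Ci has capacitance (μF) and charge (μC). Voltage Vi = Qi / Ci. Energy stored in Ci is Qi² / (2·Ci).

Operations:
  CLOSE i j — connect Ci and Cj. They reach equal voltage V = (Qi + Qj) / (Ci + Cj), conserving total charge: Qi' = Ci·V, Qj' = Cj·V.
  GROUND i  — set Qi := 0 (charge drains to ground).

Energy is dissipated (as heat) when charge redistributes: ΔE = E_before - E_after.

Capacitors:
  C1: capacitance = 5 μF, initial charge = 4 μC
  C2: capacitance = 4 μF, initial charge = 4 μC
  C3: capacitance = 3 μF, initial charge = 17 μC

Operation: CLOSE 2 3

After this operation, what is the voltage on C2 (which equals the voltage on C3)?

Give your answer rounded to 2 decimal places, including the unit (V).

Initial: C1(5μF, Q=4μC, V=0.80V), C2(4μF, Q=4μC, V=1.00V), C3(3μF, Q=17μC, V=5.67V)
Op 1: CLOSE 2-3: Q_total=21.00, C_total=7.00, V=3.00; Q2=12.00, Q3=9.00; dissipated=18.667

Answer: 3.00 V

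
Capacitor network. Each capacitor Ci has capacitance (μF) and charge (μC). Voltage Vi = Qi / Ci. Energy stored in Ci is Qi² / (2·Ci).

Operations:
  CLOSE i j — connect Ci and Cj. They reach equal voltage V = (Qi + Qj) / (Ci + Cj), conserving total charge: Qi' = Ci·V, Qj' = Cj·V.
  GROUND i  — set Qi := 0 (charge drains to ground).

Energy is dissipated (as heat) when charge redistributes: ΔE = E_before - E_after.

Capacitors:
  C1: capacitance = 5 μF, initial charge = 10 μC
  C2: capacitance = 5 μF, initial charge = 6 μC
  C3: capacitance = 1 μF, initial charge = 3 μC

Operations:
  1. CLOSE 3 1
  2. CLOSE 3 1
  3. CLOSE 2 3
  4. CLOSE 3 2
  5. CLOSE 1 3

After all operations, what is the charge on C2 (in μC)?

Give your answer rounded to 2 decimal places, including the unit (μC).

Initial: C1(5μF, Q=10μC, V=2.00V), C2(5μF, Q=6μC, V=1.20V), C3(1μF, Q=3μC, V=3.00V)
Op 1: CLOSE 3-1: Q_total=13.00, C_total=6.00, V=2.17; Q3=2.17, Q1=10.83; dissipated=0.417
Op 2: CLOSE 3-1: Q_total=13.00, C_total=6.00, V=2.17; Q3=2.17, Q1=10.83; dissipated=0.000
Op 3: CLOSE 2-3: Q_total=8.17, C_total=6.00, V=1.36; Q2=6.81, Q3=1.36; dissipated=0.389
Op 4: CLOSE 3-2: Q_total=8.17, C_total=6.00, V=1.36; Q3=1.36, Q2=6.81; dissipated=0.000
Op 5: CLOSE 1-3: Q_total=12.19, C_total=6.00, V=2.03; Q1=10.16, Q3=2.03; dissipated=0.270
Final charges: Q1=10.16, Q2=6.81, Q3=2.03

Answer: 6.81 μC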